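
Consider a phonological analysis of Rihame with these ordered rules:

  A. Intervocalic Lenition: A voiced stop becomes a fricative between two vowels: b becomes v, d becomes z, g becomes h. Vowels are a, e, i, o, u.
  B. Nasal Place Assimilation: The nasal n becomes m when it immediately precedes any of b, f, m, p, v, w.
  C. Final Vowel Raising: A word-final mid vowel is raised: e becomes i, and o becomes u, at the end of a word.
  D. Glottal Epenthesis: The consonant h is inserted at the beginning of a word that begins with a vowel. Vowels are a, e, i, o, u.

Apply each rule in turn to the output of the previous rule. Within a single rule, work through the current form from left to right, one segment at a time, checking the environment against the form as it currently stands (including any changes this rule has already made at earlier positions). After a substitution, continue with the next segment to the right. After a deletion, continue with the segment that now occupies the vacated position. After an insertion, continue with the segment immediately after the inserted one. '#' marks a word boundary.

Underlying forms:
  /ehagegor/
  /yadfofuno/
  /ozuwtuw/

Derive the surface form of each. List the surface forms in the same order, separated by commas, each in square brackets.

[hehahehor], [yadfofunu], [hozuwtuw]

/ehagegor/:
  A Intervocalic Lenition: [ehagegor] → [ehahehor]
  B Nasal Place Assimilation: no change — [ehahehor]
  C Final Vowel Raising: no change — [ehahehor]
  D Glottal Epenthesis: [ehahehor] → [hehahehor]
/yadfofuno/:
  A Intervocalic Lenition: no change — [yadfofuno]
  B Nasal Place Assimilation: no change — [yadfofuno]
  C Final Vowel Raising: [yadfofuno] → [yadfofunu]
  D Glottal Epenthesis: no change — [yadfofunu]
/ozuwtuw/:
  A Intervocalic Lenition: no change — [ozuwtuw]
  B Nasal Place Assimilation: no change — [ozuwtuw]
  C Final Vowel Raising: no change — [ozuwtuw]
  D Glottal Epenthesis: [ozuwtuw] → [hozuwtuw]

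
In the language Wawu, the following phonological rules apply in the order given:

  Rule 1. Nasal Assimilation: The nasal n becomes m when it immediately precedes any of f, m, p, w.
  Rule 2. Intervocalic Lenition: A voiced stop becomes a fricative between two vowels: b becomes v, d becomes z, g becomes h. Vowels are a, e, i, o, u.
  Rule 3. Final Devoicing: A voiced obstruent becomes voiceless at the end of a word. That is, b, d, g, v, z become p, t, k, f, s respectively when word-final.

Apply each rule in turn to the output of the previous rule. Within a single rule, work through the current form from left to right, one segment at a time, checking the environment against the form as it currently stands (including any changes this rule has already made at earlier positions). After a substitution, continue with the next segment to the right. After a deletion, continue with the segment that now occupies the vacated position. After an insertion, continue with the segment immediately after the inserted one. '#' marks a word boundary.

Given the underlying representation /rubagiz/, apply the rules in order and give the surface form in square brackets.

Rule 1 Nasal Assimilation: no change — [rubagiz]
Rule 2 Intervocalic Lenition: [rubagiz] → [ruvahiz]
Rule 3 Final Devoicing: [ruvahiz] → [ruvahis]

[ruvahis]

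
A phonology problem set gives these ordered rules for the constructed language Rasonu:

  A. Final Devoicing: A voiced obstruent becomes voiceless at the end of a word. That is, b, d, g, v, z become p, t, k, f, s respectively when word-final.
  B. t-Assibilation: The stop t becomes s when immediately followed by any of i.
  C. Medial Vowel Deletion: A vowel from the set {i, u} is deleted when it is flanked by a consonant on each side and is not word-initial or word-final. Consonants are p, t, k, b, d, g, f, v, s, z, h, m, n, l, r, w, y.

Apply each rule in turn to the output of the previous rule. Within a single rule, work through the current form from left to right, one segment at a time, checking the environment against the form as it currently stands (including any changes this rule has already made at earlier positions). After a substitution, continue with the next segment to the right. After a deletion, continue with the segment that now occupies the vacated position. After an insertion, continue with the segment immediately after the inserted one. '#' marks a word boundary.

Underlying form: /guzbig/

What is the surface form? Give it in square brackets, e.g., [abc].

A Final Devoicing: [guzbig] → [guzbik]
B t-Assibilation: no change — [guzbik]
C Medial Vowel Deletion: [guzbik] → [gzbk]

[gzbk]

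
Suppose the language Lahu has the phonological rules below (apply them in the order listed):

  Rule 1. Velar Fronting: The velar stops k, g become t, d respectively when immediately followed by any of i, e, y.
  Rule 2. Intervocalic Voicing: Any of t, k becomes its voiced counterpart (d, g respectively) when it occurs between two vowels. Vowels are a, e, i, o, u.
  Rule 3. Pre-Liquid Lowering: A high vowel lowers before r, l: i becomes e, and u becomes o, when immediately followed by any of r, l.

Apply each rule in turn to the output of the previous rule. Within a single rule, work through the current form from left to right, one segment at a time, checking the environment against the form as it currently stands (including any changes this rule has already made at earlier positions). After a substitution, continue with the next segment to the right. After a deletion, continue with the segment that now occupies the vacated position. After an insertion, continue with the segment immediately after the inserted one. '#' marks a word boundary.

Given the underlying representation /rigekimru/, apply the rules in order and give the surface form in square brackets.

[ridedimru]

Rule 1 Velar Fronting: [rigekimru] → [ridetimru]
Rule 2 Intervocalic Voicing: [ridetimru] → [ridedimru]
Rule 3 Pre-Liquid Lowering: no change — [ridedimru]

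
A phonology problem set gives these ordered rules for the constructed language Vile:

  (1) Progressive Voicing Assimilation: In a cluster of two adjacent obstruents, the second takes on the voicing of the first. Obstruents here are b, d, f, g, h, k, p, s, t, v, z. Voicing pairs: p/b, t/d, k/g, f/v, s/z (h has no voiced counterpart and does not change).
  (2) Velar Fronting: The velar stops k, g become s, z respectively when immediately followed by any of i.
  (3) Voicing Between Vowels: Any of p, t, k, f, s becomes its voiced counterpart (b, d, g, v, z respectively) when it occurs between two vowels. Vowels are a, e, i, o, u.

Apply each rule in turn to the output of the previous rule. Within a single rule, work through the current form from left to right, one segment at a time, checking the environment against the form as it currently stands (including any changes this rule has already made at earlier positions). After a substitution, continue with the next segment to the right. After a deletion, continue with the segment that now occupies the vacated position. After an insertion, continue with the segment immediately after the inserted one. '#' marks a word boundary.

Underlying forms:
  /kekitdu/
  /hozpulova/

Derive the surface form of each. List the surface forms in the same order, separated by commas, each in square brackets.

[kezittu], [hozbulova]

/kekitdu/:
  (1) Progressive Voicing Assimilation: [kekitdu] → [kekittu]
  (2) Velar Fronting: [kekittu] → [kesittu]
  (3) Voicing Between Vowels: [kesittu] → [kezittu]
/hozpulova/:
  (1) Progressive Voicing Assimilation: [hozpulova] → [hozbulova]
  (2) Velar Fronting: no change — [hozbulova]
  (3) Voicing Between Vowels: no change — [hozbulova]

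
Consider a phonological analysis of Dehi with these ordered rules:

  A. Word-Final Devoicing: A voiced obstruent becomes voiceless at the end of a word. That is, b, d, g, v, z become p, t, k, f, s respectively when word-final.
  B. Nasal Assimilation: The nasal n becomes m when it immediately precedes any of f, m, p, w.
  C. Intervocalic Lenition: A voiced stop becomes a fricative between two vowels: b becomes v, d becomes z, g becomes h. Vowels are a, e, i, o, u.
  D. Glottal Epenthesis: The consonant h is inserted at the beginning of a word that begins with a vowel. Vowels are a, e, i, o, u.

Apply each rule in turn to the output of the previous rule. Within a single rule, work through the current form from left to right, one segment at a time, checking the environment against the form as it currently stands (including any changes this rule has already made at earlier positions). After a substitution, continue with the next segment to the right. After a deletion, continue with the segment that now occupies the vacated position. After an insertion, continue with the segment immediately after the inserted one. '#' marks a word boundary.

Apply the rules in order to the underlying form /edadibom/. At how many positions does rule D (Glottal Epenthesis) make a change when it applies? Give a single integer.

A Word-Final Devoicing: no change — [edadibom]
B Nasal Assimilation: no change — [edadibom]
C Intervocalic Lenition: [edadibom] → [ezazivom]
D Glottal Epenthesis: [ezazivom] → [hezazivom]
Rule D changed 1 position(s).

1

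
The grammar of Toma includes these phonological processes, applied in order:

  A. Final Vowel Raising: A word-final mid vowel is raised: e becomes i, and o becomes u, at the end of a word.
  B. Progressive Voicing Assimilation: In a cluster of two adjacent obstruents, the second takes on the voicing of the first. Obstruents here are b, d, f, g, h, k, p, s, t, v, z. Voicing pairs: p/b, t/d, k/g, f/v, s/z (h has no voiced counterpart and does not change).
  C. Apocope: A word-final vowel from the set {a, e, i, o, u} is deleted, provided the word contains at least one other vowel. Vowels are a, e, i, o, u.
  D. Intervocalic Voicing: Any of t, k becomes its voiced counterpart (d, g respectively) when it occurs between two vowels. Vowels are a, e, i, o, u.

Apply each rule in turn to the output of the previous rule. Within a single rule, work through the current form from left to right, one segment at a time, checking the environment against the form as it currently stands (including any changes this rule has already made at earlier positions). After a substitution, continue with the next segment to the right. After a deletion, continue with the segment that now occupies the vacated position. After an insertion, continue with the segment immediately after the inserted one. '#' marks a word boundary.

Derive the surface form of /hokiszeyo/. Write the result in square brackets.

A Final Vowel Raising: [hokiszeyo] → [hokiszeyu]
B Progressive Voicing Assimilation: [hokiszeyu] → [hokisseyu]
C Apocope: [hokisseyu] → [hokissey]
D Intervocalic Voicing: [hokissey] → [hogissey]

[hogissey]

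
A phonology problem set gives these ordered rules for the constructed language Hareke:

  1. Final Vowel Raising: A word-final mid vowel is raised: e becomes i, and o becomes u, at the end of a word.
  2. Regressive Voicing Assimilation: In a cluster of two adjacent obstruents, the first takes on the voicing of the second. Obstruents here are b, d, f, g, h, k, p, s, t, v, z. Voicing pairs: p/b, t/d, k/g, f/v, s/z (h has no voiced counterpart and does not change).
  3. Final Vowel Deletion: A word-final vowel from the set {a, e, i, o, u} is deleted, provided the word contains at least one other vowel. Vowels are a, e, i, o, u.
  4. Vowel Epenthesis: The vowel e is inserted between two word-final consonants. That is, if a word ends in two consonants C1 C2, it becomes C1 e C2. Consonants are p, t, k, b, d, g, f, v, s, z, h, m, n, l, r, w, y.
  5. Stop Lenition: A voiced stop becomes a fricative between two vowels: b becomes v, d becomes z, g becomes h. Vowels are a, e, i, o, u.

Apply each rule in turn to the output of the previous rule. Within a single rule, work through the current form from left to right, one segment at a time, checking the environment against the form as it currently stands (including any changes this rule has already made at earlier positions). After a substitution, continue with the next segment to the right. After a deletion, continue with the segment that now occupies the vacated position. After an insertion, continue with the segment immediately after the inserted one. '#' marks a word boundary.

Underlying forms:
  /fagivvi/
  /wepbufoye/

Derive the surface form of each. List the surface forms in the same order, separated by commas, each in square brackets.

[fahivev], [webbufoy]

/fagivvi/:
  1 Final Vowel Raising: no change — [fagivvi]
  2 Regressive Voicing Assimilation: no change — [fagivvi]
  3 Final Vowel Deletion: [fagivvi] → [fagivv]
  4 Vowel Epenthesis: [fagivv] → [fagivev]
  5 Stop Lenition: [fagivev] → [fahivev]
/wepbufoye/:
  1 Final Vowel Raising: [wepbufoye] → [wepbufoyi]
  2 Regressive Voicing Assimilation: [wepbufoyi] → [webbufoyi]
  3 Final Vowel Deletion: [webbufoyi] → [webbufoy]
  4 Vowel Epenthesis: no change — [webbufoy]
  5 Stop Lenition: no change — [webbufoy]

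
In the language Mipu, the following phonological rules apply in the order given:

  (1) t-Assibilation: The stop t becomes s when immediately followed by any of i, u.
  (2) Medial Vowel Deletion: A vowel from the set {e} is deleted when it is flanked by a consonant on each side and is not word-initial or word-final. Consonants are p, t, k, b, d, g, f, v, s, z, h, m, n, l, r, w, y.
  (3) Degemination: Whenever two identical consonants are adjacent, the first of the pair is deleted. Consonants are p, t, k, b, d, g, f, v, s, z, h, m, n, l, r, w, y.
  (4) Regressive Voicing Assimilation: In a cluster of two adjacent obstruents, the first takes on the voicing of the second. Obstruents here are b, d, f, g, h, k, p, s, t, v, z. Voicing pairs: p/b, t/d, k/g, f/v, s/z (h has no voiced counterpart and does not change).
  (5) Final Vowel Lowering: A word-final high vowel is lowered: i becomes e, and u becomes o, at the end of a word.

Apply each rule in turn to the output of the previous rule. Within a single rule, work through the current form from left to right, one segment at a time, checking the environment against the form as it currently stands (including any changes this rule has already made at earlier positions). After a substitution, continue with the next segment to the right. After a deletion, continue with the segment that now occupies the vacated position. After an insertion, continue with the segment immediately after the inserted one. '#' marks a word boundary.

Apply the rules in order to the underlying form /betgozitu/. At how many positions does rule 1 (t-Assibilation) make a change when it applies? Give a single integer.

1

(1) t-Assibilation: [betgozitu] → [betgozisu]
(2) Medial Vowel Deletion: [betgozisu] → [btgozisu]
(3) Degemination: no change — [btgozisu]
(4) Regressive Voicing Assimilation: [btgozisu] → [pdgozisu]
(5) Final Vowel Lowering: [pdgozisu] → [pdgoziso]
Rule 1 changed 1 position(s).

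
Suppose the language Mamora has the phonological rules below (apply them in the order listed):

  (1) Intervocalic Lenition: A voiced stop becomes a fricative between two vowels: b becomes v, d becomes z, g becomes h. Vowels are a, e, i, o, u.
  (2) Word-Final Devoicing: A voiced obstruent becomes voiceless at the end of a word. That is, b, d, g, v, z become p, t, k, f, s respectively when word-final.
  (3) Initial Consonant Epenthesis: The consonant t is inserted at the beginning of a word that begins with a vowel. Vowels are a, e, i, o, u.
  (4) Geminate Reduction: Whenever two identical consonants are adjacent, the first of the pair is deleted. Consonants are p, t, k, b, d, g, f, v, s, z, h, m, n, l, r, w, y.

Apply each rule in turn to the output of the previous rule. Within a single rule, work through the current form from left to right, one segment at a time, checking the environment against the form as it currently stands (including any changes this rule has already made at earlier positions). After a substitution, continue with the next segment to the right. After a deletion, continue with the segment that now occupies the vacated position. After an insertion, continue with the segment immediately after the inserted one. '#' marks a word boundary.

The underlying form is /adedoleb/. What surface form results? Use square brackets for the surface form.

[tazezolep]

(1) Intervocalic Lenition: [adedoleb] → [azezoleb]
(2) Word-Final Devoicing: [azezoleb] → [azezolep]
(3) Initial Consonant Epenthesis: [azezolep] → [tazezolep]
(4) Geminate Reduction: no change — [tazezolep]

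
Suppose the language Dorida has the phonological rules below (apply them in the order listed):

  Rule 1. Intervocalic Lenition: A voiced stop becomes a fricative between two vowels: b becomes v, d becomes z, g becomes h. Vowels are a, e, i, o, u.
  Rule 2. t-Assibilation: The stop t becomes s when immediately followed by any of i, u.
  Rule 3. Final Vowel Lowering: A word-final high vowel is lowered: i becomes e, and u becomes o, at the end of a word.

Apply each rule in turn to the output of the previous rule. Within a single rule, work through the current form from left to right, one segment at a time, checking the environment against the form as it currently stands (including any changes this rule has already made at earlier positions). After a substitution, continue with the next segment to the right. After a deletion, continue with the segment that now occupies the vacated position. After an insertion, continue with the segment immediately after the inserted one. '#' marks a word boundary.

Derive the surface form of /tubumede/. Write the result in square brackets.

[suvumeze]

Rule 1 Intervocalic Lenition: [tubumede] → [tuvumeze]
Rule 2 t-Assibilation: [tuvumeze] → [suvumeze]
Rule 3 Final Vowel Lowering: no change — [suvumeze]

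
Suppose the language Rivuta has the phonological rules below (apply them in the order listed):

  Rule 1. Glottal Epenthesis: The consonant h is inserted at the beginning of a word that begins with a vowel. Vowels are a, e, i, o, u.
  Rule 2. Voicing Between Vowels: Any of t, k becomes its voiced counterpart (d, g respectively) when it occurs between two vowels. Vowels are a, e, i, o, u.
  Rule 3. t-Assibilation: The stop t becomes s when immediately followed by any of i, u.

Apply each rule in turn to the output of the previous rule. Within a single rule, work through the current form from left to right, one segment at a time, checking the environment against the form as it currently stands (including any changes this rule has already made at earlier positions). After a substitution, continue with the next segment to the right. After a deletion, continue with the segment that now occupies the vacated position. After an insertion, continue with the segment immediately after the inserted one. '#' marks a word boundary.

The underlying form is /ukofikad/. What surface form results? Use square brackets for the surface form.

Rule 1 Glottal Epenthesis: [ukofikad] → [hukofikad]
Rule 2 Voicing Between Vowels: [hukofikad] → [hugofigad]
Rule 3 t-Assibilation: no change — [hugofigad]

[hugofigad]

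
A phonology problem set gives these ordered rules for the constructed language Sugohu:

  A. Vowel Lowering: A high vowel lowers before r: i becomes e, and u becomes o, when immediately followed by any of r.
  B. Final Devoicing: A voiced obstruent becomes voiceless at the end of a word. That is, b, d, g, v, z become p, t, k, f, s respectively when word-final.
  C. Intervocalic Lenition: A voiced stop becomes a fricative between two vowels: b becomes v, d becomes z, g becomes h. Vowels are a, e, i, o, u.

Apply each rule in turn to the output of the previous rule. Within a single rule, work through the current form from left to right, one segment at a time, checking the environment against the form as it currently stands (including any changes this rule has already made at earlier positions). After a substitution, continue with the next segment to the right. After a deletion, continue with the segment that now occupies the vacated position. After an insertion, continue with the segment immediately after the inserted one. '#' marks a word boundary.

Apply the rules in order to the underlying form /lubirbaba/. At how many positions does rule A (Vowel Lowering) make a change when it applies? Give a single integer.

A Vowel Lowering: [lubirbaba] → [luberbaba]
B Final Devoicing: no change — [luberbaba]
C Intervocalic Lenition: [luberbaba] → [luverbava]
Rule A changed 1 position(s).

1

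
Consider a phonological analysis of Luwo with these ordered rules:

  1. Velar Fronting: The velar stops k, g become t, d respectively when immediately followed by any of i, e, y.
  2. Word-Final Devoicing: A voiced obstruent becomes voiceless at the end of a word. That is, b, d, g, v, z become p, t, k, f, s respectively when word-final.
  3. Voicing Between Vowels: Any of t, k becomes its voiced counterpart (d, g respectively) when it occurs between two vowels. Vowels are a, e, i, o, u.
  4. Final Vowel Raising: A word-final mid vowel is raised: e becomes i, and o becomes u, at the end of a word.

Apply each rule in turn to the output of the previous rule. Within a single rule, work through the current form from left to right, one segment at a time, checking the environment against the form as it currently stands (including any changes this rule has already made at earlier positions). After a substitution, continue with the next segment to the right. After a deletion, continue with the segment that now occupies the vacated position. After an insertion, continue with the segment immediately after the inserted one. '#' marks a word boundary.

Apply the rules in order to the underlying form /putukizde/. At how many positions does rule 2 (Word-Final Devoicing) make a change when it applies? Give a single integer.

1 Velar Fronting: [putukizde] → [pututizde]
2 Word-Final Devoicing: no change — [pututizde]
3 Voicing Between Vowels: [pututizde] → [pududizde]
4 Final Vowel Raising: [pududizde] → [pududizdi]
Rule 2 changed 0 position(s).

0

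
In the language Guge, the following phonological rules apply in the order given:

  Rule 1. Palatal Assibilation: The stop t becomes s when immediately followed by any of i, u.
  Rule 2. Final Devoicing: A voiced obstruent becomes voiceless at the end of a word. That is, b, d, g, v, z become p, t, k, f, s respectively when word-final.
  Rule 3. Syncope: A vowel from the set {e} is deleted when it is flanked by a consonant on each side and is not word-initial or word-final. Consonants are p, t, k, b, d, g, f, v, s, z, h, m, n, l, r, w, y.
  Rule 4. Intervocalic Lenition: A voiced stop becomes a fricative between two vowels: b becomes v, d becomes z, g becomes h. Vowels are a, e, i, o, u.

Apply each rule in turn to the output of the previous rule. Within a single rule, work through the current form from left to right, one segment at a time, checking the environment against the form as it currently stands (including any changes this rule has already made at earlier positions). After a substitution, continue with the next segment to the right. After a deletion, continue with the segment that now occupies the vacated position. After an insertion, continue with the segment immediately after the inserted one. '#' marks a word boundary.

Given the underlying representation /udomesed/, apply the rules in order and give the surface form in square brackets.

Rule 1 Palatal Assibilation: no change — [udomesed]
Rule 2 Final Devoicing: [udomesed] → [udomeset]
Rule 3 Syncope: [udomeset] → [udomst]
Rule 4 Intervocalic Lenition: [udomst] → [uzomst]

[uzomst]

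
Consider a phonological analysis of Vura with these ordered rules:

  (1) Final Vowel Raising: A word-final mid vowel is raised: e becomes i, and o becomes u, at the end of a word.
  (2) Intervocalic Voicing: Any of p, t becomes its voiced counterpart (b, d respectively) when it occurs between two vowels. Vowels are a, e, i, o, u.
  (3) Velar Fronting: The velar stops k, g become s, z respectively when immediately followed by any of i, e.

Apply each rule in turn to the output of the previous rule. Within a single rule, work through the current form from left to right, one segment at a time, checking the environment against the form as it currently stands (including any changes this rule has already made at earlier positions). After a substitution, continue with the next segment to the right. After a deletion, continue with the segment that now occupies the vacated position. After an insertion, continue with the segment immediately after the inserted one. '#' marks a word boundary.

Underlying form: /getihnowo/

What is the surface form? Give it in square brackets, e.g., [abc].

(1) Final Vowel Raising: [getihnowo] → [getihnowu]
(2) Intervocalic Voicing: [getihnowu] → [gedihnowu]
(3) Velar Fronting: [gedihnowu] → [zedihnowu]

[zedihnowu]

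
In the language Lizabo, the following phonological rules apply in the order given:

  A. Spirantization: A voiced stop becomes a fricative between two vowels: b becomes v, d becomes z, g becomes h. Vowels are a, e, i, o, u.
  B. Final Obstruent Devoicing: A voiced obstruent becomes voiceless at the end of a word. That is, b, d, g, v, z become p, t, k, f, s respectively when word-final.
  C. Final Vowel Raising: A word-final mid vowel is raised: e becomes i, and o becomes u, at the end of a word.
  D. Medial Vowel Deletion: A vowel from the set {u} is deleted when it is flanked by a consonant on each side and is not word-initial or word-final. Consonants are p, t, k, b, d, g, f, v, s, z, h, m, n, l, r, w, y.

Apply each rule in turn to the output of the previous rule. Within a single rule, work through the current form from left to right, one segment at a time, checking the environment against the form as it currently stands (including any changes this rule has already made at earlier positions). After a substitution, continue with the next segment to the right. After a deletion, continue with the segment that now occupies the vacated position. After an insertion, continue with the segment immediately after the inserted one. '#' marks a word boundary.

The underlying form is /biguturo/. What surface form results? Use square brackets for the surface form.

A Spirantization: [biguturo] → [bihuturo]
B Final Obstruent Devoicing: no change — [bihuturo]
C Final Vowel Raising: [bihuturo] → [bihuturu]
D Medial Vowel Deletion: [bihuturu] → [bihtru]

[bihtru]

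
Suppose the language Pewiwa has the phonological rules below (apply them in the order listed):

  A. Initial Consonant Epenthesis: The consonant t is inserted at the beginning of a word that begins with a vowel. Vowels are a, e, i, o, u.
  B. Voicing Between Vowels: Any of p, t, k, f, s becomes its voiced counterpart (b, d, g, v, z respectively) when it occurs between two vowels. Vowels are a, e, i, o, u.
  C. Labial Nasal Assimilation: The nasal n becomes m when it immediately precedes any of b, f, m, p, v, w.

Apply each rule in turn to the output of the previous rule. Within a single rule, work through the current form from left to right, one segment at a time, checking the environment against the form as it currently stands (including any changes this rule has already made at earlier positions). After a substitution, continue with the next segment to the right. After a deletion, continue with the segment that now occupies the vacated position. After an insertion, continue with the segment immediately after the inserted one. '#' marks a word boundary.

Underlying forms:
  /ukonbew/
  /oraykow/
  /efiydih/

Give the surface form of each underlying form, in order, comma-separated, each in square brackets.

/ukonbew/:
  A Initial Consonant Epenthesis: [ukonbew] → [tukonbew]
  B Voicing Between Vowels: [tukonbew] → [tugonbew]
  C Labial Nasal Assimilation: [tugonbew] → [tugombew]
/oraykow/:
  A Initial Consonant Epenthesis: [oraykow] → [toraykow]
  B Voicing Between Vowels: no change — [toraykow]
  C Labial Nasal Assimilation: no change — [toraykow]
/efiydih/:
  A Initial Consonant Epenthesis: [efiydih] → [tefiydih]
  B Voicing Between Vowels: [tefiydih] → [teviydih]
  C Labial Nasal Assimilation: no change — [teviydih]

[tugombew], [toraykow], [teviydih]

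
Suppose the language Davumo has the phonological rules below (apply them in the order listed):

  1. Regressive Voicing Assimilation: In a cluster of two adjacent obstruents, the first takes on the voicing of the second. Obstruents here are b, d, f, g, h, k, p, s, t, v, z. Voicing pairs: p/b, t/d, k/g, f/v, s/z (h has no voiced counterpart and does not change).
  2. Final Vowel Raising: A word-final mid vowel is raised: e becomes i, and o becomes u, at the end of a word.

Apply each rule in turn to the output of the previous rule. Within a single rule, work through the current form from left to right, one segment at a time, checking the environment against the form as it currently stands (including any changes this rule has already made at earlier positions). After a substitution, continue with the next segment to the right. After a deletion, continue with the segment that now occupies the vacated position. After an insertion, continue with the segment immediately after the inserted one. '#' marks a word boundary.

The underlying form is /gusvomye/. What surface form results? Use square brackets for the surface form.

1 Regressive Voicing Assimilation: [gusvomye] → [guzvomye]
2 Final Vowel Raising: [guzvomye] → [guzvomyi]

[guzvomyi]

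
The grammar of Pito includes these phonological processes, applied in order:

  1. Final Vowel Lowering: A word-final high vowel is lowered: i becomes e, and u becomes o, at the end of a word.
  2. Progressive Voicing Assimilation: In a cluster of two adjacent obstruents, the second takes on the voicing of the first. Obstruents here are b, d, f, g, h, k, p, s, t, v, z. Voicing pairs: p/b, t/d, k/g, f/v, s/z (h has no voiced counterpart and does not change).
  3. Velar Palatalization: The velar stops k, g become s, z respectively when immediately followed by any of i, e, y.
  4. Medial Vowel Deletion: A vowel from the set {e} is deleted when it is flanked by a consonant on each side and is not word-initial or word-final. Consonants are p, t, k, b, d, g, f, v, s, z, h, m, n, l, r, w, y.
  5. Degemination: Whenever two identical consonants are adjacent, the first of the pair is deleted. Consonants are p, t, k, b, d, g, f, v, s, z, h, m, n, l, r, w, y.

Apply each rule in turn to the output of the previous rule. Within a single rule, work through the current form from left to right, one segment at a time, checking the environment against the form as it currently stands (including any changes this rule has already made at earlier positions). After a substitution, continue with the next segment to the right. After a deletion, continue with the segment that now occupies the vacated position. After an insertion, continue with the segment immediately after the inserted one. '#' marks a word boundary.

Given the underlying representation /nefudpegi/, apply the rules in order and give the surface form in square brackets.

1 Final Vowel Lowering: [nefudpegi] → [nefudpege]
2 Progressive Voicing Assimilation: [nefudpege] → [nefudbege]
3 Velar Palatalization: [nefudbege] → [nefudbeze]
4 Medial Vowel Deletion: [nefudbeze] → [nfudbze]
5 Degemination: no change — [nfudbze]

[nfudbze]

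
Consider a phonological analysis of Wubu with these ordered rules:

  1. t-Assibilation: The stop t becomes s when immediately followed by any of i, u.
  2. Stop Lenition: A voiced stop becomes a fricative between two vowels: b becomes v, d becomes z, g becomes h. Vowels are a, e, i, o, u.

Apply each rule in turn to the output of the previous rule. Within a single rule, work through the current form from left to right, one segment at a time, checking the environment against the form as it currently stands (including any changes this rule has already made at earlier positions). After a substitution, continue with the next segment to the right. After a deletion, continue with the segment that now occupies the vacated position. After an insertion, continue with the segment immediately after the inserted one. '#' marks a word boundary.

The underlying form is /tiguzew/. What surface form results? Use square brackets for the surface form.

1 t-Assibilation: [tiguzew] → [siguzew]
2 Stop Lenition: [siguzew] → [sihuzew]

[sihuzew]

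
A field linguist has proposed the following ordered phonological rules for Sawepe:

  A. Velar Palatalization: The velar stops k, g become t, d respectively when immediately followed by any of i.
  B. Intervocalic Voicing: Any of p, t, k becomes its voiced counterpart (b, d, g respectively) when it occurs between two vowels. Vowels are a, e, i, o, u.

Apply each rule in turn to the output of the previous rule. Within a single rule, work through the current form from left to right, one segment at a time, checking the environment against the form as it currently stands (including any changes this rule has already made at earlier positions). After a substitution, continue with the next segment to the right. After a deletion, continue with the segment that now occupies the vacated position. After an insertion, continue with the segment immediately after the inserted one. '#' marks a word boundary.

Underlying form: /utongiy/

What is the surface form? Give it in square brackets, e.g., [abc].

[udondiy]

A Velar Palatalization: [utongiy] → [utondiy]
B Intervocalic Voicing: [utondiy] → [udondiy]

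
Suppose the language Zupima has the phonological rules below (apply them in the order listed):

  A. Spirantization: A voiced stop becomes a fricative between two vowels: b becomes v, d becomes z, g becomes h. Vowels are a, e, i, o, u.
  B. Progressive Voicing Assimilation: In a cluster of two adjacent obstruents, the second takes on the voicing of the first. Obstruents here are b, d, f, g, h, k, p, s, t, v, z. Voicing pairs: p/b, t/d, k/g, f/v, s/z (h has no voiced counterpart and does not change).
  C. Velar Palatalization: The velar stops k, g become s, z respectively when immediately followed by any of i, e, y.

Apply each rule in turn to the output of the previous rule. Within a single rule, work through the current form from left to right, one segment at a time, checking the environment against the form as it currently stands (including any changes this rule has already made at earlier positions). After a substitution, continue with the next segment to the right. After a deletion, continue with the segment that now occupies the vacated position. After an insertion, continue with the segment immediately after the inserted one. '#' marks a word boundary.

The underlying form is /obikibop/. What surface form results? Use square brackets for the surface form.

A Spirantization: [obikibop] → [ovikivop]
B Progressive Voicing Assimilation: no change — [ovikivop]
C Velar Palatalization: [ovikivop] → [ovisivop]

[ovisivop]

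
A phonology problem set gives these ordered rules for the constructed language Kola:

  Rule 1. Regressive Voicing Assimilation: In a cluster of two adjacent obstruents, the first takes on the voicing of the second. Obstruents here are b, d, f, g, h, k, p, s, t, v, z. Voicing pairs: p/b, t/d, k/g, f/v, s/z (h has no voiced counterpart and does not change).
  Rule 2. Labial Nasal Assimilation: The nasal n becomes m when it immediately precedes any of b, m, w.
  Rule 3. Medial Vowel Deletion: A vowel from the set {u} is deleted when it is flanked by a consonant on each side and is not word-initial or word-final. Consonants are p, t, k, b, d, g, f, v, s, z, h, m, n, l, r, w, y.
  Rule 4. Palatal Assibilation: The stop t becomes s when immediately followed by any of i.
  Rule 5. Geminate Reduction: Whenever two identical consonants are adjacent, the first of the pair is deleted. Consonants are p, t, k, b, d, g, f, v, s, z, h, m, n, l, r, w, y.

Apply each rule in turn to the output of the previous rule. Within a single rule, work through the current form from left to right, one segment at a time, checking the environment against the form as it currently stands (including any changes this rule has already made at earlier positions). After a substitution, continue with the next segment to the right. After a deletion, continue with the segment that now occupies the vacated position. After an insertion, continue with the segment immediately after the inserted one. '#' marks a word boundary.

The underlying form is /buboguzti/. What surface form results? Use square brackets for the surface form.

Rule 1 Regressive Voicing Assimilation: [buboguzti] → [bubogusti]
Rule 2 Labial Nasal Assimilation: no change — [bubogusti]
Rule 3 Medial Vowel Deletion: [bubogusti] → [bbogsti]
Rule 4 Palatal Assibilation: [bbogsti] → [bbogssi]
Rule 5 Geminate Reduction: [bbogssi] → [bogsi]

[bogsi]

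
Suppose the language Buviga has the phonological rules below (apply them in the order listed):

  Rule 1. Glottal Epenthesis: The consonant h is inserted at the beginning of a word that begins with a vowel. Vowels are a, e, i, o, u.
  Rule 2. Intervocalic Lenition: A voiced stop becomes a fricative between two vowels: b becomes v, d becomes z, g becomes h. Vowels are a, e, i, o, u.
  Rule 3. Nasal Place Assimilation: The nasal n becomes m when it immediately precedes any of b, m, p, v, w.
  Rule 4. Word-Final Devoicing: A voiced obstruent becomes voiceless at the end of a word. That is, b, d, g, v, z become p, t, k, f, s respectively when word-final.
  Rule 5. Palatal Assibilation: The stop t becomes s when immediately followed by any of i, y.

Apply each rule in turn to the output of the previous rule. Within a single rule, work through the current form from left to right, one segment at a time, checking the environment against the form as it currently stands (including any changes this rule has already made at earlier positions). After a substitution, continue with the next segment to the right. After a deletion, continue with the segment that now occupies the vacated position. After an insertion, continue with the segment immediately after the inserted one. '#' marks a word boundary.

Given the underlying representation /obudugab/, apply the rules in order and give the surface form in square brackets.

Rule 1 Glottal Epenthesis: [obudugab] → [hobudugab]
Rule 2 Intervocalic Lenition: [hobudugab] → [hovuzuhab]
Rule 3 Nasal Place Assimilation: no change — [hovuzuhab]
Rule 4 Word-Final Devoicing: [hovuzuhab] → [hovuzuhap]
Rule 5 Palatal Assibilation: no change — [hovuzuhap]

[hovuzuhap]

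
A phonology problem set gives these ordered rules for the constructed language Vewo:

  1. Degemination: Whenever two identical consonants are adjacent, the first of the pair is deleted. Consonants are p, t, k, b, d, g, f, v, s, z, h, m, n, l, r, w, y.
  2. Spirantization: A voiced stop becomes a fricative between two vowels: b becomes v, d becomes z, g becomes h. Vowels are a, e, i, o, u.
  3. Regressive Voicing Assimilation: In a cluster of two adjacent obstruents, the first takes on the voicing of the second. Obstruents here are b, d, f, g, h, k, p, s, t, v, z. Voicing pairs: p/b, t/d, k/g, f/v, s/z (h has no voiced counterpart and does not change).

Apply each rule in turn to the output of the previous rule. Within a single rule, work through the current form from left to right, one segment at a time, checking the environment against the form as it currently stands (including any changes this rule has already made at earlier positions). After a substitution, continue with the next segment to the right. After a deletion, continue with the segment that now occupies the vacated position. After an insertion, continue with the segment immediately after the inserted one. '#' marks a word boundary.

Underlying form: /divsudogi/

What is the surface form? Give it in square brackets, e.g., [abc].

[difsuzohi]

1 Degemination: no change — [divsudogi]
2 Spirantization: [divsudogi] → [divsuzohi]
3 Regressive Voicing Assimilation: [divsuzohi] → [difsuzohi]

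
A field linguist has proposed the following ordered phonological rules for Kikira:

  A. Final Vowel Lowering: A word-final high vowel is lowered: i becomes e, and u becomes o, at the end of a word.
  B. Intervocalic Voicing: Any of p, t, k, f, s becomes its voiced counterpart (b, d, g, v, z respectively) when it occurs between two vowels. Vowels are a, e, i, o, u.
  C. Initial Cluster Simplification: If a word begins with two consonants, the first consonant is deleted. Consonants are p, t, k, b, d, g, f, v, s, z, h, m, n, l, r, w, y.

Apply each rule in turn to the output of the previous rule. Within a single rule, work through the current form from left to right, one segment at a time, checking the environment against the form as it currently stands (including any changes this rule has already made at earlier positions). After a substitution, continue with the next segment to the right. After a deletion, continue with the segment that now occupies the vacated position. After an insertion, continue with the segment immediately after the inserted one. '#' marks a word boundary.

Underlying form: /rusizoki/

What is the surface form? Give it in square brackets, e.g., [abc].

A Final Vowel Lowering: [rusizoki] → [rusizoke]
B Intervocalic Voicing: [rusizoke] → [ruzizoge]
C Initial Cluster Simplification: no change — [ruzizoge]

[ruzizoge]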